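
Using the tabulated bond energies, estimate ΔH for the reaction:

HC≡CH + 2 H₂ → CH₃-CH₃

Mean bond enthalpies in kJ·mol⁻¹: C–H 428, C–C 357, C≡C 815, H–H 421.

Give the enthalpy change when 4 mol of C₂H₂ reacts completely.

Bonds broken (reactants):
  C≡C: 1 × 815 = 815
  C–H: 2 × 428 = 856
  H–H: 2 × 421 = 842
  Σ(broken) = 2513 kJ
Bonds formed (products):
  C–C: 1 × 357 = 357
  C–H: 6 × 428 = 2568
  Σ(formed) = 2925 kJ
ΔH = Σ(broken) − Σ(formed) = 2513 − 2925 = −412 kJ
For 4× the reaction as written: 4 × (−412) = −1648 kJ

ΔH = −1648 kJ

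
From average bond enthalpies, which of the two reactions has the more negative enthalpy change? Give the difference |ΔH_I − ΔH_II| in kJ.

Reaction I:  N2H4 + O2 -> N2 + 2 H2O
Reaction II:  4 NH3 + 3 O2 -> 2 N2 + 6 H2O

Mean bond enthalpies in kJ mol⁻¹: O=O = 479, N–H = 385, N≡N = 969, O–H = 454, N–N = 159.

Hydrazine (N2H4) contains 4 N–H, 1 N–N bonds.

Reaction II, by 722 kJ

Reaction I:
  Bonds broken (reactants):
    N–H: 4 × 385 = 1540
    N–N: 1 × 159 = 159
    O=O: 1 × 479 = 479
    Σ(broken) = 2178 kJ
  Bonds formed (products):
    N≡N: 1 × 969 = 969
    O–H: 4 × 454 = 1816
    Σ(formed) = 2785 kJ
  ΔH_I = 2178 − 2785 = −607 kJ
Reaction II:
  Bonds broken (reactants):
    N–H: 12 × 385 = 4620
    O=O: 3 × 479 = 1437
    Σ(broken) = 6057 kJ
  Bonds formed (products):
    N≡N: 2 × 969 = 1938
    O–H: 12 × 454 = 5448
    Σ(formed) = 7386 kJ
  ΔH_II = 6057 − 7386 = −1329 kJ
ΔH_I − ΔH_II = +722 kJ, so reaction II has the more negative ΔH; |ΔH_I − ΔH_II| = 722 kJ.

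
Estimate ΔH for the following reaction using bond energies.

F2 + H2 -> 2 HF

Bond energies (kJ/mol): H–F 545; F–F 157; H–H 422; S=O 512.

ΔH ≈ −511 kJ

Bonds broken (reactants):
  F–F: 1 × 157 = 157
  H–H: 1 × 422 = 422
  Σ(broken) = 579 kJ
Bonds formed (products):
  H–F: 2 × 545 = 1090
  Σ(formed) = 1090 kJ
ΔH = Σ(broken) − Σ(formed) = 579 − 1090 = −511 kJ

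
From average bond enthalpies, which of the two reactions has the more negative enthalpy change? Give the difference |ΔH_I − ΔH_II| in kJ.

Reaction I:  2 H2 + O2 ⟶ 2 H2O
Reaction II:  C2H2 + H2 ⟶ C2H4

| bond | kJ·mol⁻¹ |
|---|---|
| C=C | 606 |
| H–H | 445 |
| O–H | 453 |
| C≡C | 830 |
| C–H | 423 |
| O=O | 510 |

Reaction I, by 235 kJ

Reaction I:
  Bonds broken (reactants):
    H–H: 2 × 445 = 890
    O=O: 1 × 510 = 510
    Σ(broken) = 1400 kJ
  Bonds formed (products):
    O–H: 4 × 453 = 1812
    Σ(formed) = 1812 kJ
  ΔH_I = 1400 − 1812 = −412 kJ
Reaction II:
  Bonds broken (reactants):
    C≡C: 1 × 830 = 830
    C–H: 2 × 423 = 846
    H–H: 1 × 445 = 445
    Σ(broken) = 2121 kJ
  Bonds formed (products):
    C–H: 4 × 423 = 1692
    C=C: 1 × 606 = 606
    Σ(formed) = 2298 kJ
  ΔH_II = 2121 − 2298 = −177 kJ
ΔH_I − ΔH_II = −235 kJ, so reaction I has the more negative ΔH; |ΔH_I − ΔH_II| = 235 kJ.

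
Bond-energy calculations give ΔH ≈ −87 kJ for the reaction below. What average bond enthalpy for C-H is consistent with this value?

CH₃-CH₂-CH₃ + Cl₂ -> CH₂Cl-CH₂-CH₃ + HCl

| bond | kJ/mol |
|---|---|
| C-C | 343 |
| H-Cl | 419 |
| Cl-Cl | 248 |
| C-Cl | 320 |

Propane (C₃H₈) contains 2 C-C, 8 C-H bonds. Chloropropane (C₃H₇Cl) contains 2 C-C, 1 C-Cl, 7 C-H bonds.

Let D be the C-H bond energy.
Σ(broken) = 2×343 + 8×D + 1×248 = 934 + 8D
Σ(formed) = 2×343 + 1×320 + 7×D + 1×419 = 1425 + 7D
ΔH = Σ(broken) − Σ(formed) = (934 + 8D) − (1425 + 7D) = −491 + D
Setting this equal to −87 kJ gives D = 404 kJ/mol.

D(C-H) ≈ 404 kJ/mol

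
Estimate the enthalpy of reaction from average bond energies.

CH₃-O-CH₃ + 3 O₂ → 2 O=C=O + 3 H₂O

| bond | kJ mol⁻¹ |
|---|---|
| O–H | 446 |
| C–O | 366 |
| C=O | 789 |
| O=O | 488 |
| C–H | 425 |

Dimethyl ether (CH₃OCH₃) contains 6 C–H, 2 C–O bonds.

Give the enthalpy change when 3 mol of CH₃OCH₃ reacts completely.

ΔH = −3258 kJ

Bonds broken (reactants):
  C–H: 6 × 425 = 2550
  C–O: 2 × 366 = 732
  O=O: 3 × 488 = 1464
  Σ(broken) = 4746 kJ
Bonds formed (products):
  C=O: 4 × 789 = 3156
  O–H: 6 × 446 = 2676
  Σ(formed) = 5832 kJ
ΔH = Σ(broken) − Σ(formed) = 4746 − 5832 = −1086 kJ
For 3× the reaction as written: 3 × (−1086) = −3258 kJ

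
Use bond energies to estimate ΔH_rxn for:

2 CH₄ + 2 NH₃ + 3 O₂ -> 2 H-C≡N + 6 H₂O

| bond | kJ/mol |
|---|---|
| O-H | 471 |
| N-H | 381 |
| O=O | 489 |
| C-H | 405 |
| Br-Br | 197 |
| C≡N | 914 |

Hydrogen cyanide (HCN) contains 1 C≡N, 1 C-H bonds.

ΔH ≈ −1297 kJ

Bonds broken (reactants):
  C-H: 8 × 405 = 3240
  N-H: 6 × 381 = 2286
  O=O: 3 × 489 = 1467
  Σ(broken) = 6993 kJ
Bonds formed (products):
  C≡N: 2 × 914 = 1828
  C-H: 2 × 405 = 810
  O-H: 12 × 471 = 5652
  Σ(formed) = 8290 kJ
ΔH = Σ(broken) − Σ(formed) = 6993 − 8290 = −1297 kJ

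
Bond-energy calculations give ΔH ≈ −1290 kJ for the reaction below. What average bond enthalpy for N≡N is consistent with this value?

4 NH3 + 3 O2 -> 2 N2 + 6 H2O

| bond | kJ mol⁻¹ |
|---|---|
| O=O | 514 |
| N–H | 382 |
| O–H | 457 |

D(N≡N) ≈ 966 kJ/mol

Let D be the N≡N bond energy.
Σ(broken) = 12×382 + 3×514 = 6126
Σ(formed) = 2×D + 12×457 = 5484 + 2D
ΔH = Σ(broken) − Σ(formed) = (6126) − (5484 + 2D) = +642 − 2D
Setting this equal to −1290 kJ gives 2D = 1932, so D = 966 kJ/mol.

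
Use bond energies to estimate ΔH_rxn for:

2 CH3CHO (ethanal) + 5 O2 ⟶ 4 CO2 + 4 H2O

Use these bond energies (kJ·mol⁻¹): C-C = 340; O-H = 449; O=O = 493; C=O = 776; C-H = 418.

ΔH ≈ −1759 kJ

Bonds broken (reactants):
  C-C: 2 × 340 = 680
  C-H: 8 × 418 = 3344
  C=O: 2 × 776 = 1552
  O=O: 5 × 493 = 2465
  Σ(broken) = 8041 kJ
Bonds formed (products):
  C=O: 8 × 776 = 6208
  O-H: 8 × 449 = 3592
  Σ(formed) = 9800 kJ
ΔH = Σ(broken) − Σ(formed) = 8041 − 9800 = −1759 kJ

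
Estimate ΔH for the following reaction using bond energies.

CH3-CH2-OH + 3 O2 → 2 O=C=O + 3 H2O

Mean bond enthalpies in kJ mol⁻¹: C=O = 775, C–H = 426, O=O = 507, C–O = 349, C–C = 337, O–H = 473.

Bonds broken (reactants):
  C–C: 1 × 337 = 337
  C–H: 5 × 426 = 2130
  C–O: 1 × 349 = 349
  O–H: 1 × 473 = 473
  O=O: 3 × 507 = 1521
  Σ(broken) = 4810 kJ
Bonds formed (products):
  C=O: 4 × 775 = 3100
  O–H: 6 × 473 = 2838
  Σ(formed) = 5938 kJ
ΔH = Σ(broken) − Σ(formed) = 4810 − 5938 = −1128 kJ

ΔH ≈ −1128 kJ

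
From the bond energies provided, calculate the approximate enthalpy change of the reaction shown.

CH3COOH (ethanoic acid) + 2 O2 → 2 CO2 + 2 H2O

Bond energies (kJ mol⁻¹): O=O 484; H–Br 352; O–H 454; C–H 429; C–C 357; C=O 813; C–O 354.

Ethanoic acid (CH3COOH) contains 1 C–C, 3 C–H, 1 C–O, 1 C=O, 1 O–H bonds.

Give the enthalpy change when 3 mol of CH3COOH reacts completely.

Bonds broken (reactants):
  C–C: 1 × 357 = 357
  C–H: 3 × 429 = 1287
  C–O: 1 × 354 = 354
  C=O: 1 × 813 = 813
  O–H: 1 × 454 = 454
  O=O: 2 × 484 = 968
  Σ(broken) = 4233 kJ
Bonds formed (products):
  C=O: 4 × 813 = 3252
  O–H: 4 × 454 = 1816
  Σ(formed) = 5068 kJ
ΔH = Σ(broken) − Σ(formed) = 4233 − 5068 = −835 kJ
For 3× the reaction as written: 3 × (−835) = −2505 kJ

ΔH = −2505 kJ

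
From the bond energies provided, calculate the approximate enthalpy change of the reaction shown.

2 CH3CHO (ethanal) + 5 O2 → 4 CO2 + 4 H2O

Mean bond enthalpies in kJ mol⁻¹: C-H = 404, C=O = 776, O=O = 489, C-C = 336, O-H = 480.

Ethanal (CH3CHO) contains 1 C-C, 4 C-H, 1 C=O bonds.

Bonds broken (reactants):
  C-C: 2 × 336 = 672
  C-H: 8 × 404 = 3232
  C=O: 2 × 776 = 1552
  O=O: 5 × 489 = 2445
  Σ(broken) = 7901 kJ
Bonds formed (products):
  C=O: 8 × 776 = 6208
  O-H: 8 × 480 = 3840
  Σ(formed) = 10048 kJ
ΔH = Σ(broken) − Σ(formed) = 7901 − 10048 = −2147 kJ

ΔH ≈ −2147 kJ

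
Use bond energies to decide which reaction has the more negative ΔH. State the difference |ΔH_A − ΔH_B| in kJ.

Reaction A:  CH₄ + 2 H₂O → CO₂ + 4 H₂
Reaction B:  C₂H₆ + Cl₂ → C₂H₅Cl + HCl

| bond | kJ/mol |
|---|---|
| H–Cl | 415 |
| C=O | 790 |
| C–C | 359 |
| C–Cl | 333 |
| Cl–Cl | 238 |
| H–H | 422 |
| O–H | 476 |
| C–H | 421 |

Reaction A:
  Bonds broken (reactants):
    C–H: 4 × 421 = 1684
    O–H: 4 × 476 = 1904
    Σ(broken) = 3588 kJ
  Bonds formed (products):
    C=O: 2 × 790 = 1580
    H–H: 4 × 422 = 1688
    Σ(formed) = 3268 kJ
  ΔH_A = 3588 − 3268 = +320 kJ
Reaction B:
  Bonds broken (reactants):
    C–C: 1 × 359 = 359
    C–H: 6 × 421 = 2526
    Cl–Cl: 1 × 238 = 238
    Σ(broken) = 3123 kJ
  Bonds formed (products):
    C–C: 1 × 359 = 359
    C–Cl: 1 × 333 = 333
    C–H: 5 × 421 = 2105
    H–Cl: 1 × 415 = 415
    Σ(formed) = 3212 kJ
  ΔH_B = 3123 − 3212 = −89 kJ
ΔH_A − ΔH_B = +409 kJ, so reaction B has the more negative ΔH; |ΔH_A − ΔH_B| = 409 kJ.

Reaction B, by 409 kJ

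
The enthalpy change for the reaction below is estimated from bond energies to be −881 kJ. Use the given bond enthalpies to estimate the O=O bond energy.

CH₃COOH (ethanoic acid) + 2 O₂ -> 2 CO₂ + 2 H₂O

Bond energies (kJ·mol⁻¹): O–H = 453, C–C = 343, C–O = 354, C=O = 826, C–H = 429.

D(O=O) ≈ 486 kJ/mol

Let D be the O=O bond energy.
Σ(broken) = 1×343 + 3×429 + 1×354 + 1×826 + 1×453 + 2×D = 3263 + 2D
Σ(formed) = 4×826 + 4×453 = 5116
ΔH = Σ(broken) − Σ(formed) = (3263 + 2D) − (5116) = −1853 + 2D
Setting this equal to −881 kJ gives 2D = 972, so D = 486 kJ/mol.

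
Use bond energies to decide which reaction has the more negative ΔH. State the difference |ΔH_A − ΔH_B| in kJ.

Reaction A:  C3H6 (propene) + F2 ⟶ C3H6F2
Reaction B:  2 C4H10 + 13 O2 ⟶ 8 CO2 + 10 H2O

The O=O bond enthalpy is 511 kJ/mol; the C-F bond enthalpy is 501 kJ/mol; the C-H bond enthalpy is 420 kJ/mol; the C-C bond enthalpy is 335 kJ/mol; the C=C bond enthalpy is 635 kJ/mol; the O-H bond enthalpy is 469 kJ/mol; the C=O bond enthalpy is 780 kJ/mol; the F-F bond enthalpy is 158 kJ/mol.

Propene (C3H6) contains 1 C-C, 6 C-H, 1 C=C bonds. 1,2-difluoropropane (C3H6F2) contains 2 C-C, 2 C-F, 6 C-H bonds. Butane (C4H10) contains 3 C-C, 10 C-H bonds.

Reaction B, by 4263 kJ

Reaction A:
  Bonds broken (reactants):
    C-C: 1 × 335 = 335
    C-H: 6 × 420 = 2520
    C=C: 1 × 635 = 635
    F-F: 1 × 158 = 158
    Σ(broken) = 3648 kJ
  Bonds formed (products):
    C-C: 2 × 335 = 670
    C-F: 2 × 501 = 1002
    C-H: 6 × 420 = 2520
    Σ(formed) = 4192 kJ
  ΔH_A = 3648 − 4192 = −544 kJ
Reaction B:
  Bonds broken (reactants):
    C-C: 6 × 335 = 2010
    C-H: 20 × 420 = 8400
    O=O: 13 × 511 = 6643
    Σ(broken) = 17053 kJ
  Bonds formed (products):
    C=O: 16 × 780 = 12480
    O-H: 20 × 469 = 9380
    Σ(formed) = 21860 kJ
  ΔH_B = 17053 − 21860 = −4807 kJ
ΔH_A − ΔH_B = +4263 kJ, so reaction B has the more negative ΔH; |ΔH_A − ΔH_B| = 4263 kJ.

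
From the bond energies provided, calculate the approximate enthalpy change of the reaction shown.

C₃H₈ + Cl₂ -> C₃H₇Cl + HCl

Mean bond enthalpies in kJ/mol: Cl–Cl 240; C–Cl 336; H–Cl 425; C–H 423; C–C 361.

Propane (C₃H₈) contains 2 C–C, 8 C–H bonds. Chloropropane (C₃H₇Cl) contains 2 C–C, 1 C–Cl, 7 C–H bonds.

ΔH ≈ −98 kJ

Bonds broken (reactants):
  C–C: 2 × 361 = 722
  C–H: 8 × 423 = 3384
  Cl–Cl: 1 × 240 = 240
  Σ(broken) = 4346 kJ
Bonds formed (products):
  C–C: 2 × 361 = 722
  C–Cl: 1 × 336 = 336
  C–H: 7 × 423 = 2961
  H–Cl: 1 × 425 = 425
  Σ(formed) = 4444 kJ
ΔH = Σ(broken) − Σ(formed) = 4346 − 4444 = −98 kJ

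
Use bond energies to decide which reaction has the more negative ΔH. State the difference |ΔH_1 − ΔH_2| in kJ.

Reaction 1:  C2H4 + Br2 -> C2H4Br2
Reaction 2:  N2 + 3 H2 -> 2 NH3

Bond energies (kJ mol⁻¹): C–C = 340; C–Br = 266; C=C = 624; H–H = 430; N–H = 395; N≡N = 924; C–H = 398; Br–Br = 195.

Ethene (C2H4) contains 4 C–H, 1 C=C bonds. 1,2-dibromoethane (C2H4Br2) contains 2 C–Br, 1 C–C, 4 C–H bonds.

Reaction 2, by 103 kJ

Reaction 1:
  Bonds broken (reactants):
    Br–Br: 1 × 195 = 195
    C–H: 4 × 398 = 1592
    C=C: 1 × 624 = 624
    Σ(broken) = 2411 kJ
  Bonds formed (products):
    C–Br: 2 × 266 = 532
    C–C: 1 × 340 = 340
    C–H: 4 × 398 = 1592
    Σ(formed) = 2464 kJ
  ΔH_1 = 2411 − 2464 = −53 kJ
Reaction 2:
  Bonds broken (reactants):
    H–H: 3 × 430 = 1290
    N≡N: 1 × 924 = 924
    Σ(broken) = 2214 kJ
  Bonds formed (products):
    N–H: 6 × 395 = 2370
    Σ(formed) = 2370 kJ
  ΔH_2 = 2214 − 2370 = −156 kJ
ΔH_1 − ΔH_2 = +103 kJ, so reaction 2 has the more negative ΔH; |ΔH_1 − ΔH_2| = 103 kJ.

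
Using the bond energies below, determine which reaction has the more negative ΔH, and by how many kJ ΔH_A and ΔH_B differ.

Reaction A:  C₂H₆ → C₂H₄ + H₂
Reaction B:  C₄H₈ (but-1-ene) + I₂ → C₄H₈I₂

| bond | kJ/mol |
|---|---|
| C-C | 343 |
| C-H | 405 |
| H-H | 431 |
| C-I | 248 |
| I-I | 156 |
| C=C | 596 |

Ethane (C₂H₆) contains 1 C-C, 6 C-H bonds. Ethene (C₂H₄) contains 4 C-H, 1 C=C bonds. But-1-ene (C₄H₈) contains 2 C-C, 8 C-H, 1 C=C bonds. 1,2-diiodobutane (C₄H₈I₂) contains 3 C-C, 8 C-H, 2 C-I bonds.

Reaction A:
  Bonds broken (reactants):
    C-C: 1 × 343 = 343
    C-H: 6 × 405 = 2430
    Σ(broken) = 2773 kJ
  Bonds formed (products):
    C-H: 4 × 405 = 1620
    C=C: 1 × 596 = 596
    H-H: 1 × 431 = 431
    Σ(formed) = 2647 kJ
  ΔH_A = 2773 − 2647 = +126 kJ
Reaction B:
  Bonds broken (reactants):
    C-C: 2 × 343 = 686
    C-H: 8 × 405 = 3240
    C=C: 1 × 596 = 596
    I-I: 1 × 156 = 156
    Σ(broken) = 4678 kJ
  Bonds formed (products):
    C-C: 3 × 343 = 1029
    C-H: 8 × 405 = 3240
    C-I: 2 × 248 = 496
    Σ(formed) = 4765 kJ
  ΔH_B = 4678 − 4765 = −87 kJ
ΔH_A − ΔH_B = +213 kJ, so reaction B has the more negative ΔH; |ΔH_A − ΔH_B| = 213 kJ.

Reaction B, by 213 kJ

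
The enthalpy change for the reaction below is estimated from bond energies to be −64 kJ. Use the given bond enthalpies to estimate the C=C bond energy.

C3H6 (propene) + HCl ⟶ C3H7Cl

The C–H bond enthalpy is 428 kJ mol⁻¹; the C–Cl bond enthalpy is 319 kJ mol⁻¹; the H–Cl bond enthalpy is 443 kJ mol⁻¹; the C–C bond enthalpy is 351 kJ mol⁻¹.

Let D be the C=C bond energy.
Σ(broken) = 1×351 + 6×428 + 1×D + 1×443 = 3362 + D
Σ(formed) = 2×351 + 1×319 + 7×428 = 4017
ΔH = Σ(broken) − Σ(formed) = (3362 + D) − (4017) = −655 + D
Setting this equal to −64 kJ gives D = 591 kJ/mol.

D(C=C) ≈ 591 kJ/mol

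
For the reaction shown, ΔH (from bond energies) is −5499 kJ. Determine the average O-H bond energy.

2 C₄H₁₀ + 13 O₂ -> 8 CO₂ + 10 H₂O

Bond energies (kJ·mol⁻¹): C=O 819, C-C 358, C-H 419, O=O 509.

D(O-H) ≈ 477 kJ/mol

Let D be the O-H bond energy.
Σ(broken) = 6×358 + 20×419 + 13×509 = 17145
Σ(formed) = 16×819 + 20×D = 13104 + 20D
ΔH = Σ(broken) − Σ(formed) = (17145) − (13104 + 20D) = +4041 − 20D
Setting this equal to −5499 kJ gives 20D = 9540, so D = 477 kJ/mol.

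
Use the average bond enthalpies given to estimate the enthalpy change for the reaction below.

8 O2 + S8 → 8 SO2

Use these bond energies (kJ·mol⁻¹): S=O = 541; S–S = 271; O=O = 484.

ΔH ≈ −2616 kJ

Bonds broken (reactants):
  O=O: 8 × 484 = 3872
  S–S: 8 × 271 = 2168
  Σ(broken) = 6040 kJ
Bonds formed (products):
  S=O: 16 × 541 = 8656
  Σ(formed) = 8656 kJ
ΔH = Σ(broken) − Σ(formed) = 6040 − 8656 = −2616 kJ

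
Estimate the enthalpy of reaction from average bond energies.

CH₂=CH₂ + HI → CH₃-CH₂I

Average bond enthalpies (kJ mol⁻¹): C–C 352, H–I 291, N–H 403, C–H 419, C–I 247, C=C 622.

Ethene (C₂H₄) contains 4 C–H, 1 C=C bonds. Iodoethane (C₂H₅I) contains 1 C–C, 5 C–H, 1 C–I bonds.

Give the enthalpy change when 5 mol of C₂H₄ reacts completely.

ΔH = −525 kJ

Bonds broken (reactants):
  C–H: 4 × 419 = 1676
  C=C: 1 × 622 = 622
  H–I: 1 × 291 = 291
  Σ(broken) = 2589 kJ
Bonds formed (products):
  C–C: 1 × 352 = 352
  C–H: 5 × 419 = 2095
  C–I: 1 × 247 = 247
  Σ(formed) = 2694 kJ
ΔH = Σ(broken) − Σ(formed) = 2589 − 2694 = −105 kJ
For 5× the reaction as written: 5 × (−105) = −525 kJ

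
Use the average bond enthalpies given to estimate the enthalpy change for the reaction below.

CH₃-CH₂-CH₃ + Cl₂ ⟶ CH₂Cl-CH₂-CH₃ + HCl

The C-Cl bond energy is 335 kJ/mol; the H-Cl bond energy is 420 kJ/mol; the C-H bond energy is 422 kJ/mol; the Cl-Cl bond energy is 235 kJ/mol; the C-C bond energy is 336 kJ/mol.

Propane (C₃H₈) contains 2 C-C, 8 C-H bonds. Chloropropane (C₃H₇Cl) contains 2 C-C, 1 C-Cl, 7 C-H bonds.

Bonds broken (reactants):
  C-C: 2 × 336 = 672
  C-H: 8 × 422 = 3376
  Cl-Cl: 1 × 235 = 235
  Σ(broken) = 4283 kJ
Bonds formed (products):
  C-C: 2 × 336 = 672
  C-Cl: 1 × 335 = 335
  C-H: 7 × 422 = 2954
  H-Cl: 1 × 420 = 420
  Σ(formed) = 4381 kJ
ΔH = Σ(broken) − Σ(formed) = 4283 − 4381 = −98 kJ

ΔH ≈ −98 kJ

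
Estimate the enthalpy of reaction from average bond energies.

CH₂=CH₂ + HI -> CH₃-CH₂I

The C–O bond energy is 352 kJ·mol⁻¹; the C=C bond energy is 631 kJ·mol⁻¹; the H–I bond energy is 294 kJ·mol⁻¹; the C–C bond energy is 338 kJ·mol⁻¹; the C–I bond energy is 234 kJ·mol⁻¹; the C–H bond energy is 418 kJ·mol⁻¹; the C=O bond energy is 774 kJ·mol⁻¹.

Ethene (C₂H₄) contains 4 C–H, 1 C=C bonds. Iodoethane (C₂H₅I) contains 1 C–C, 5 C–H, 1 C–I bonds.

Bonds broken (reactants):
  C–H: 4 × 418 = 1672
  C=C: 1 × 631 = 631
  H–I: 1 × 294 = 294
  Σ(broken) = 2597 kJ
Bonds formed (products):
  C–C: 1 × 338 = 338
  C–H: 5 × 418 = 2090
  C–I: 1 × 234 = 234
  Σ(formed) = 2662 kJ
ΔH = Σ(broken) − Σ(formed) = 2597 − 2662 = −65 kJ

ΔH ≈ −65 kJ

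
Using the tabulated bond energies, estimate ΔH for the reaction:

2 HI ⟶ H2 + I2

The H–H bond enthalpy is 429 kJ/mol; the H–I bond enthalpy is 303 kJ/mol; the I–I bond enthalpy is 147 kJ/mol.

Bonds broken (reactants):
  H–I: 2 × 303 = 606
  Σ(broken) = 606 kJ
Bonds formed (products):
  H–H: 1 × 429 = 429
  I–I: 1 × 147 = 147
  Σ(formed) = 576 kJ
ΔH = Σ(broken) − Σ(formed) = 606 − 576 = +30 kJ

ΔH ≈ +30 kJ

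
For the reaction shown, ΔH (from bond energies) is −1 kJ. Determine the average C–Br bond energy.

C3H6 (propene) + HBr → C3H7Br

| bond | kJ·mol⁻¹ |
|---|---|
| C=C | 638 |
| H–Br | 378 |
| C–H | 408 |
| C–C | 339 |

Let D be the C–Br bond energy.
Σ(broken) = 1×339 + 6×408 + 1×638 + 1×378 = 3803
Σ(formed) = 1×D + 2×339 + 7×408 = 3534 + D
ΔH = Σ(broken) − Σ(formed) = (3803) − (3534 + D) = +269 − D
Setting this equal to −1 kJ gives D = 270 kJ/mol.

D(C–Br) ≈ 270 kJ/mol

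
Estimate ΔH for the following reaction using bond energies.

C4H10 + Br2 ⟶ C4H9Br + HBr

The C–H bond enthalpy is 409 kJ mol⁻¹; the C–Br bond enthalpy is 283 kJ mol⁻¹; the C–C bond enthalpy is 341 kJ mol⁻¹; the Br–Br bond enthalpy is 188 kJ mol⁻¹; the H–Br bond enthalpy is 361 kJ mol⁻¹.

Bonds broken (reactants):
  Br–Br: 1 × 188 = 188
  C–C: 3 × 341 = 1023
  C–H: 10 × 409 = 4090
  Σ(broken) = 5301 kJ
Bonds formed (products):
  C–Br: 1 × 283 = 283
  C–C: 3 × 341 = 1023
  C–H: 9 × 409 = 3681
  H–Br: 1 × 361 = 361
  Σ(formed) = 5348 kJ
ΔH = Σ(broken) − Σ(formed) = 5301 − 5348 = −47 kJ

ΔH ≈ −47 kJ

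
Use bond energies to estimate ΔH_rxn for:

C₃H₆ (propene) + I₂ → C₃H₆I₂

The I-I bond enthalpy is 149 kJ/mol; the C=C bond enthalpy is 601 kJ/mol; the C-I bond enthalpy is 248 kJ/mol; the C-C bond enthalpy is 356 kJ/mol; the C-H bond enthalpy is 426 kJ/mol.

ΔH ≈ −102 kJ

Bonds broken (reactants):
  C-C: 1 × 356 = 356
  C-H: 6 × 426 = 2556
  C=C: 1 × 601 = 601
  I-I: 1 × 149 = 149
  Σ(broken) = 3662 kJ
Bonds formed (products):
  C-C: 2 × 356 = 712
  C-H: 6 × 426 = 2556
  C-I: 2 × 248 = 496
  Σ(formed) = 3764 kJ
ΔH = Σ(broken) − Σ(formed) = 3662 − 3764 = −102 kJ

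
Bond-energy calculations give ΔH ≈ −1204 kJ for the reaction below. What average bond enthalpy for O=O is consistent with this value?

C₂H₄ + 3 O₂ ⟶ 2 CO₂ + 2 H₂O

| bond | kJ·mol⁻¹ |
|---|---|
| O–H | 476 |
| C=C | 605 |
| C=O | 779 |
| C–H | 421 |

Let D be the O=O bond energy.
Σ(broken) = 4×421 + 1×605 + 3×D = 2289 + 3D
Σ(formed) = 4×779 + 4×476 = 5020
ΔH = Σ(broken) − Σ(formed) = (2289 + 3D) − (5020) = −2731 + 3D
Setting this equal to −1204 kJ gives 3D = 1527, so D = 509 kJ/mol.

D(O=O) ≈ 509 kJ/mol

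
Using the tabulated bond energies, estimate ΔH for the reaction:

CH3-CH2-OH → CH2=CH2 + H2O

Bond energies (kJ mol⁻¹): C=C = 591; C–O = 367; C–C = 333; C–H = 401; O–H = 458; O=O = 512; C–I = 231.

Bonds broken (reactants):
  C–C: 1 × 333 = 333
  C–H: 5 × 401 = 2005
  C–O: 1 × 367 = 367
  O–H: 1 × 458 = 458
  Σ(broken) = 3163 kJ
Bonds formed (products):
  C–H: 4 × 401 = 1604
  C=C: 1 × 591 = 591
  O–H: 2 × 458 = 916
  Σ(formed) = 3111 kJ
ΔH = Σ(broken) − Σ(formed) = 3163 − 3111 = +52 kJ

ΔH ≈ +52 kJ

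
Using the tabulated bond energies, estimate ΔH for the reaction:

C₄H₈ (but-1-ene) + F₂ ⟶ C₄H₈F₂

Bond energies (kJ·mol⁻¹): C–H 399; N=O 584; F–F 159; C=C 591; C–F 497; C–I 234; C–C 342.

ΔH ≈ −586 kJ

Bonds broken (reactants):
  C–C: 2 × 342 = 684
  C–H: 8 × 399 = 3192
  C=C: 1 × 591 = 591
  F–F: 1 × 159 = 159
  Σ(broken) = 4626 kJ
Bonds formed (products):
  C–C: 3 × 342 = 1026
  C–F: 2 × 497 = 994
  C–H: 8 × 399 = 3192
  Σ(formed) = 5212 kJ
ΔH = Σ(broken) − Σ(formed) = 4626 − 5212 = −586 kJ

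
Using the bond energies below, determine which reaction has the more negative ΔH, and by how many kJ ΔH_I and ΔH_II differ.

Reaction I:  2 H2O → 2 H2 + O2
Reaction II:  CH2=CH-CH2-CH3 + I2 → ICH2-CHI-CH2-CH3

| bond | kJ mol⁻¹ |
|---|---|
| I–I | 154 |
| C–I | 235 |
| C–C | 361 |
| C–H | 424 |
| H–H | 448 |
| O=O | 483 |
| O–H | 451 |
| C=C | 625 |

Reaction II, by 477 kJ

Reaction I:
  Bonds broken (reactants):
    O–H: 4 × 451 = 1804
    Σ(broken) = 1804 kJ
  Bonds formed (products):
    H–H: 2 × 448 = 896
    O=O: 1 × 483 = 483
    Σ(formed) = 1379 kJ
  ΔH_I = 1804 − 1379 = +425 kJ
Reaction II:
  Bonds broken (reactants):
    C–C: 2 × 361 = 722
    C–H: 8 × 424 = 3392
    C=C: 1 × 625 = 625
    I–I: 1 × 154 = 154
    Σ(broken) = 4893 kJ
  Bonds formed (products):
    C–C: 3 × 361 = 1083
    C–H: 8 × 424 = 3392
    C–I: 2 × 235 = 470
    Σ(formed) = 4945 kJ
  ΔH_II = 4893 − 4945 = −52 kJ
ΔH_I − ΔH_II = +477 kJ, so reaction II has the more negative ΔH; |ΔH_I − ΔH_II| = 477 kJ.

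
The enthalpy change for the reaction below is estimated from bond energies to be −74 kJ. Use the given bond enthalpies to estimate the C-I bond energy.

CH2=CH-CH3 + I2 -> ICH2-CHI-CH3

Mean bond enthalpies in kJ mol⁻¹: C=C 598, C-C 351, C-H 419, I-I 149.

D(C-I) ≈ 235 kJ/mol

Let D be the C-I bond energy.
Σ(broken) = 1×351 + 6×419 + 1×598 + 1×149 = 3612
Σ(formed) = 2×351 + 6×419 + 2×D = 3216 + 2D
ΔH = Σ(broken) − Σ(formed) = (3612) − (3216 + 2D) = +396 − 2D
Setting this equal to −74 kJ gives 2D = 470, so D = 235 kJ/mol.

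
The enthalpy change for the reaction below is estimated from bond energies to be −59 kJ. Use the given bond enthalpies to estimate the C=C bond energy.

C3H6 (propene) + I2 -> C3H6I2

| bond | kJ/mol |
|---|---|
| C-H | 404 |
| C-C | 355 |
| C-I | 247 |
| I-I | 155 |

Let D be the C=C bond energy.
Σ(broken) = 1×355 + 6×404 + 1×D + 1×155 = 2934 + D
Σ(formed) = 2×355 + 6×404 + 2×247 = 3628
ΔH = Σ(broken) − Σ(formed) = (2934 + D) − (3628) = −694 + D
Setting this equal to −59 kJ gives D = 635 kJ/mol.

D(C=C) ≈ 635 kJ/mol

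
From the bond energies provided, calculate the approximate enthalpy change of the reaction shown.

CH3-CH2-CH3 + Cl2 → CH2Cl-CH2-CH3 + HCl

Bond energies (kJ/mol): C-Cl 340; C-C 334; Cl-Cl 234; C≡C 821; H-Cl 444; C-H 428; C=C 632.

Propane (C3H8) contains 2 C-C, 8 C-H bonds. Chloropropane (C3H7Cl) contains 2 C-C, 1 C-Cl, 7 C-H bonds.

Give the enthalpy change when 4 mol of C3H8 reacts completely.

Bonds broken (reactants):
  C-C: 2 × 334 = 668
  C-H: 8 × 428 = 3424
  Cl-Cl: 1 × 234 = 234
  Σ(broken) = 4326 kJ
Bonds formed (products):
  C-C: 2 × 334 = 668
  C-Cl: 1 × 340 = 340
  C-H: 7 × 428 = 2996
  H-Cl: 1 × 444 = 444
  Σ(formed) = 4448 kJ
ΔH = Σ(broken) − Σ(formed) = 4326 − 4448 = −122 kJ
For 4× the reaction as written: 4 × (−122) = −488 kJ

ΔH = −488 kJ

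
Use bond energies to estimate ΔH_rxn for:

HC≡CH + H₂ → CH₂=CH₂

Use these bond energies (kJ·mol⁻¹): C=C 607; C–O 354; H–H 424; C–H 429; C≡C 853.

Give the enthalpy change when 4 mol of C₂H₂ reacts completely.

ΔH = −752 kJ

Bonds broken (reactants):
  C≡C: 1 × 853 = 853
  C–H: 2 × 429 = 858
  H–H: 1 × 424 = 424
  Σ(broken) = 2135 kJ
Bonds formed (products):
  C–H: 4 × 429 = 1716
  C=C: 1 × 607 = 607
  Σ(formed) = 2323 kJ
ΔH = Σ(broken) − Σ(formed) = 2135 − 2323 = −188 kJ
For 4× the reaction as written: 4 × (−188) = −752 kJ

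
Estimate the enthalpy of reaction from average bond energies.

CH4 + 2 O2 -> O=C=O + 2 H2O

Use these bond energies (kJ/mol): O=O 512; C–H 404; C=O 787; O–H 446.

ΔH ≈ −718 kJ

Bonds broken (reactants):
  C–H: 4 × 404 = 1616
  O=O: 2 × 512 = 1024
  Σ(broken) = 2640 kJ
Bonds formed (products):
  C=O: 2 × 787 = 1574
  O–H: 4 × 446 = 1784
  Σ(formed) = 3358 kJ
ΔH = Σ(broken) − Σ(formed) = 2640 − 3358 = −718 kJ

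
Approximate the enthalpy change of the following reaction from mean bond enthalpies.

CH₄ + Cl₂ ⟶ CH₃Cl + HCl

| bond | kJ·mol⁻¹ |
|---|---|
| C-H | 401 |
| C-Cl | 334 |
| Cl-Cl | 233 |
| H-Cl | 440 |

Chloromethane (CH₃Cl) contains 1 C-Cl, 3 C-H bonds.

Bonds broken (reactants):
  C-H: 4 × 401 = 1604
  Cl-Cl: 1 × 233 = 233
  Σ(broken) = 1837 kJ
Bonds formed (products):
  C-Cl: 1 × 334 = 334
  C-H: 3 × 401 = 1203
  H-Cl: 1 × 440 = 440
  Σ(formed) = 1977 kJ
ΔH = Σ(broken) − Σ(formed) = 1837 − 1977 = −140 kJ

ΔH ≈ −140 kJ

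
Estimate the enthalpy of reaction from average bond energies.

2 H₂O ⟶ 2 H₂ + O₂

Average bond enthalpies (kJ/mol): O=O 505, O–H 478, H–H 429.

ΔH ≈ +549 kJ

Bonds broken (reactants):
  O–H: 4 × 478 = 1912
  Σ(broken) = 1912 kJ
Bonds formed (products):
  H–H: 2 × 429 = 858
  O=O: 1 × 505 = 505
  Σ(formed) = 1363 kJ
ΔH = Σ(broken) − Σ(formed) = 1912 − 1363 = +549 kJ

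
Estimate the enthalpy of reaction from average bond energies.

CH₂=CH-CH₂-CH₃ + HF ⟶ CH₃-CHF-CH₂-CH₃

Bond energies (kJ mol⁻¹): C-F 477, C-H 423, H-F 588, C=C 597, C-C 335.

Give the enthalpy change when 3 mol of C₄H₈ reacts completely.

Bonds broken (reactants):
  C-C: 2 × 335 = 670
  C-H: 8 × 423 = 3384
  C=C: 1 × 597 = 597
  H-F: 1 × 588 = 588
  Σ(broken) = 5239 kJ
Bonds formed (products):
  C-C: 3 × 335 = 1005
  C-F: 1 × 477 = 477
  C-H: 9 × 423 = 3807
  Σ(formed) = 5289 kJ
ΔH = Σ(broken) − Σ(formed) = 5239 − 5289 = −50 kJ
For 3× the reaction as written: 3 × (−50) = −150 kJ

ΔH = −150 kJ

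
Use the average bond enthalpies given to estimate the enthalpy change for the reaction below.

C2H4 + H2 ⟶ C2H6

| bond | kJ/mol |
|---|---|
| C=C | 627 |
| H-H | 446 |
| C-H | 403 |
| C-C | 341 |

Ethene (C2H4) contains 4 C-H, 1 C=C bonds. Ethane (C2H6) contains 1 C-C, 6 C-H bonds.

Bonds broken (reactants):
  C-H: 4 × 403 = 1612
  C=C: 1 × 627 = 627
  H-H: 1 × 446 = 446
  Σ(broken) = 2685 kJ
Bonds formed (products):
  C-C: 1 × 341 = 341
  C-H: 6 × 403 = 2418
  Σ(formed) = 2759 kJ
ΔH = Σ(broken) − Σ(formed) = 2685 − 2759 = −74 kJ

ΔH ≈ −74 kJ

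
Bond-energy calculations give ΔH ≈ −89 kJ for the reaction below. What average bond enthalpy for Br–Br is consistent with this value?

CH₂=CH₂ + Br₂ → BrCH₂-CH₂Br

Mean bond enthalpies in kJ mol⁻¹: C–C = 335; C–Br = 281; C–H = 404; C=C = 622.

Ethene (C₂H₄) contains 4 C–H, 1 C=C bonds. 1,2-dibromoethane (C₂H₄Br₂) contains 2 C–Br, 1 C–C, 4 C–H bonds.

Let D be the Br–Br bond energy.
Σ(broken) = 1×D + 4×404 + 1×622 = 2238 + D
Σ(formed) = 2×281 + 1×335 + 4×404 = 2513
ΔH = Σ(broken) − Σ(formed) = (2238 + D) − (2513) = −275 + D
Setting this equal to −89 kJ gives D = 186 kJ/mol.

D(Br–Br) ≈ 186 kJ/mol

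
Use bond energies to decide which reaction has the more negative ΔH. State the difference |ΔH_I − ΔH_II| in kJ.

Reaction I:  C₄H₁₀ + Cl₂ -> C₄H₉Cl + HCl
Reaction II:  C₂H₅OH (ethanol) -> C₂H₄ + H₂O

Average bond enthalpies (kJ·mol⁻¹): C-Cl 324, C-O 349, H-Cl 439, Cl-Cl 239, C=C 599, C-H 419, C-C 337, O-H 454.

Reaction I, by 157 kJ

Reaction I:
  Bonds broken (reactants):
    C-C: 3 × 337 = 1011
    C-H: 10 × 419 = 4190
    Cl-Cl: 1 × 239 = 239
    Σ(broken) = 5440 kJ
  Bonds formed (products):
    C-C: 3 × 337 = 1011
    C-Cl: 1 × 324 = 324
    C-H: 9 × 419 = 3771
    H-Cl: 1 × 439 = 439
    Σ(formed) = 5545 kJ
  ΔH_I = 5440 − 5545 = −105 kJ
Reaction II:
  Bonds broken (reactants):
    C-C: 1 × 337 = 337
    C-H: 5 × 419 = 2095
    C-O: 1 × 349 = 349
    O-H: 1 × 454 = 454
    Σ(broken) = 3235 kJ
  Bonds formed (products):
    C-H: 4 × 419 = 1676
    C=C: 1 × 599 = 599
    O-H: 2 × 454 = 908
    Σ(formed) = 3183 kJ
  ΔH_II = 3235 − 3183 = +52 kJ
ΔH_I − ΔH_II = −157 kJ, so reaction I has the more negative ΔH; |ΔH_I − ΔH_II| = 157 kJ.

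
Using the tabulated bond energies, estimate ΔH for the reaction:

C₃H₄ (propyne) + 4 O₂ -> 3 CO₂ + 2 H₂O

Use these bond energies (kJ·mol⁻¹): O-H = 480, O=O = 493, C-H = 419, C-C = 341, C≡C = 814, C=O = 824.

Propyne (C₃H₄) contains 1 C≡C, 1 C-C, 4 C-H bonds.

ΔH ≈ −2061 kJ

Bonds broken (reactants):
  C≡C: 1 × 814 = 814
  C-C: 1 × 341 = 341
  C-H: 4 × 419 = 1676
  O=O: 4 × 493 = 1972
  Σ(broken) = 4803 kJ
Bonds formed (products):
  C=O: 6 × 824 = 4944
  O-H: 4 × 480 = 1920
  Σ(formed) = 6864 kJ
ΔH = Σ(broken) − Σ(formed) = 4803 − 6864 = −2061 kJ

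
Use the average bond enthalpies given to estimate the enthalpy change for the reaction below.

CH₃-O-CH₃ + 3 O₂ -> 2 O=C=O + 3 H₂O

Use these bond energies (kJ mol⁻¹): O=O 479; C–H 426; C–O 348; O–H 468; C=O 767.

ΔH ≈ −1187 kJ

Bonds broken (reactants):
  C–H: 6 × 426 = 2556
  C–O: 2 × 348 = 696
  O=O: 3 × 479 = 1437
  Σ(broken) = 4689 kJ
Bonds formed (products):
  C=O: 4 × 767 = 3068
  O–H: 6 × 468 = 2808
  Σ(formed) = 5876 kJ
ΔH = Σ(broken) − Σ(formed) = 4689 − 5876 = −1187 kJ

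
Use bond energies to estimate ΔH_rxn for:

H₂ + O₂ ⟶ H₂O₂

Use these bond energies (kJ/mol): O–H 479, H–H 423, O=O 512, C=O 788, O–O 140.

Bonds broken (reactants):
  H–H: 1 × 423 = 423
  O=O: 1 × 512 = 512
  Σ(broken) = 935 kJ
Bonds formed (products):
  O–H: 2 × 479 = 958
  O–O: 1 × 140 = 140
  Σ(formed) = 1098 kJ
ΔH = Σ(broken) − Σ(formed) = 935 − 1098 = −163 kJ

ΔH ≈ −163 kJ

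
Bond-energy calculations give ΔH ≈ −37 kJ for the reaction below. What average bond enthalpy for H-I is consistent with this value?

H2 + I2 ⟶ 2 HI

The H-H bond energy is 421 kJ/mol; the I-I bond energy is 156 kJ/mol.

D(H-I) ≈ 307 kJ/mol

Let D be the H-I bond energy.
Σ(broken) = 1×421 + 1×156 = 577
Σ(formed) = 2×D = 2D
ΔH = Σ(broken) − Σ(formed) = (577) − (2D) = +577 − 2D
Setting this equal to −37 kJ gives 2D = 614, so D = 307 kJ/mol.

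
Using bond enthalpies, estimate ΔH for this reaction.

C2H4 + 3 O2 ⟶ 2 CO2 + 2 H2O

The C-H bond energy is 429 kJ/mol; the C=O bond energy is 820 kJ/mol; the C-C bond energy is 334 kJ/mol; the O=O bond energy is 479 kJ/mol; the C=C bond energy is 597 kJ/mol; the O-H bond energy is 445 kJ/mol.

ΔH ≈ −1310 kJ

Bonds broken (reactants):
  C-H: 4 × 429 = 1716
  C=C: 1 × 597 = 597
  O=O: 3 × 479 = 1437
  Σ(broken) = 3750 kJ
Bonds formed (products):
  C=O: 4 × 820 = 3280
  O-H: 4 × 445 = 1780
  Σ(formed) = 5060 kJ
ΔH = Σ(broken) − Σ(formed) = 3750 − 5060 = −1310 kJ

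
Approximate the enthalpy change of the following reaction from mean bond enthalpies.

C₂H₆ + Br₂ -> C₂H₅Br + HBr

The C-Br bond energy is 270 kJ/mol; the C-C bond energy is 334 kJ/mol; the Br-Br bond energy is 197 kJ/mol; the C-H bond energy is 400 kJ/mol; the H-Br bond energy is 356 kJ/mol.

ΔH ≈ −29 kJ

Bonds broken (reactants):
  Br-Br: 1 × 197 = 197
  C-C: 1 × 334 = 334
  C-H: 6 × 400 = 2400
  Σ(broken) = 2931 kJ
Bonds formed (products):
  C-Br: 1 × 270 = 270
  C-C: 1 × 334 = 334
  C-H: 5 × 400 = 2000
  H-Br: 1 × 356 = 356
  Σ(formed) = 2960 kJ
ΔH = Σ(broken) − Σ(formed) = 2931 − 2960 = −29 kJ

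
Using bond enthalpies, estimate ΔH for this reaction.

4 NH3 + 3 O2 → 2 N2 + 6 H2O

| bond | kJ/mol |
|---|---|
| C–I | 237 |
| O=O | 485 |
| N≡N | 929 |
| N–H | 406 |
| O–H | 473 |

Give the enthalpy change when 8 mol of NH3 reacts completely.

ΔH = −2414 kJ

Bonds broken (reactants):
  N–H: 12 × 406 = 4872
  O=O: 3 × 485 = 1455
  Σ(broken) = 6327 kJ
Bonds formed (products):
  N≡N: 2 × 929 = 1858
  O–H: 12 × 473 = 5676
  Σ(formed) = 7534 kJ
ΔH = Σ(broken) − Σ(formed) = 6327 − 7534 = −1207 kJ
For 2× the reaction as written: 2 × (−1207) = −2414 kJ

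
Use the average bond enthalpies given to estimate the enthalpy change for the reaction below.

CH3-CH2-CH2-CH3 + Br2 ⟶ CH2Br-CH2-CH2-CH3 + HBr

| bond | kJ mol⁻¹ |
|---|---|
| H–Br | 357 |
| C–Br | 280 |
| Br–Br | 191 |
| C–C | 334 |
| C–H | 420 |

ΔH ≈ −26 kJ

Bonds broken (reactants):
  Br–Br: 1 × 191 = 191
  C–C: 3 × 334 = 1002
  C–H: 10 × 420 = 4200
  Σ(broken) = 5393 kJ
Bonds formed (products):
  C–Br: 1 × 280 = 280
  C–C: 3 × 334 = 1002
  C–H: 9 × 420 = 3780
  H–Br: 1 × 357 = 357
  Σ(formed) = 5419 kJ
ΔH = Σ(broken) − Σ(formed) = 5393 − 5419 = −26 kJ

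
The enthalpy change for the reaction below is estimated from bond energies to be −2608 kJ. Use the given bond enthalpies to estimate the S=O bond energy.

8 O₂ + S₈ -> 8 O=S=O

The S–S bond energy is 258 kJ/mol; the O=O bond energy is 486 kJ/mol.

Let D be the S=O bond energy.
Σ(broken) = 8×486 + 8×258 = 5952
Σ(formed) = 16×D = 16D
ΔH = Σ(broken) − Σ(formed) = (5952) − (16D) = +5952 − 16D
Setting this equal to −2608 kJ gives 16D = 8560, so D = 535 kJ/mol.

D(S=O) ≈ 535 kJ/mol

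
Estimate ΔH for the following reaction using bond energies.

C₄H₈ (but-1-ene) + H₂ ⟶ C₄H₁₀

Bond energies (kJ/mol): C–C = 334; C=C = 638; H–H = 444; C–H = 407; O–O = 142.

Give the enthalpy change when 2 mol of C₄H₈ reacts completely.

ΔH = −132 kJ

Bonds broken (reactants):
  C–C: 2 × 334 = 668
  C–H: 8 × 407 = 3256
  C=C: 1 × 638 = 638
  H–H: 1 × 444 = 444
  Σ(broken) = 5006 kJ
Bonds formed (products):
  C–C: 3 × 334 = 1002
  C–H: 10 × 407 = 4070
  Σ(formed) = 5072 kJ
ΔH = Σ(broken) − Σ(formed) = 5006 − 5072 = −66 kJ
For 2× the reaction as written: 2 × (−66) = −132 kJ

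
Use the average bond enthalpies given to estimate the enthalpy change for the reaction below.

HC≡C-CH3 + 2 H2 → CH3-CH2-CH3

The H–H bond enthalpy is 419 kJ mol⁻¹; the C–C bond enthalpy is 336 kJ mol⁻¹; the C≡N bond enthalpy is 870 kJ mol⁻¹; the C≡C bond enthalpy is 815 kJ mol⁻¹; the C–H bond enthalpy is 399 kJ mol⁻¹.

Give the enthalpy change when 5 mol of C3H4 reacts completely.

Bonds broken (reactants):
  C≡C: 1 × 815 = 815
  C–C: 1 × 336 = 336
  C–H: 4 × 399 = 1596
  H–H: 2 × 419 = 838
  Σ(broken) = 3585 kJ
Bonds formed (products):
  C–C: 2 × 336 = 672
  C–H: 8 × 399 = 3192
  Σ(formed) = 3864 kJ
ΔH = Σ(broken) − Σ(formed) = 3585 − 3864 = −279 kJ
For 5× the reaction as written: 5 × (−279) = −1395 kJ

ΔH = −1395 kJ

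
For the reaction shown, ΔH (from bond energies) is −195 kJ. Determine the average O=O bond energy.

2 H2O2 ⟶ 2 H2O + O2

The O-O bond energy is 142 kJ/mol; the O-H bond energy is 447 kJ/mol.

Let D be the O=O bond energy.
Σ(broken) = 4×447 + 2×142 = 2072
Σ(formed) = 4×447 + 1×D = 1788 + D
ΔH = Σ(broken) − Σ(formed) = (2072) − (1788 + D) = +284 − D
Setting this equal to −195 kJ gives D = 479 kJ/mol.

D(O=O) ≈ 479 kJ/mol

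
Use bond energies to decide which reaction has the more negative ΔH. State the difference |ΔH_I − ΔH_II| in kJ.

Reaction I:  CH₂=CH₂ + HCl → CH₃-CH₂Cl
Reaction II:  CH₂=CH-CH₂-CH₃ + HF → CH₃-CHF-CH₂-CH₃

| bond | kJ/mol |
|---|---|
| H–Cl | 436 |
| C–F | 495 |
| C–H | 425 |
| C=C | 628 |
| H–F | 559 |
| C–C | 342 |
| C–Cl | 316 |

Reaction II, by 56 kJ

Reaction I:
  Bonds broken (reactants):
    C–H: 4 × 425 = 1700
    C=C: 1 × 628 = 628
    H–Cl: 1 × 436 = 436
    Σ(broken) = 2764 kJ
  Bonds formed (products):
    C–C: 1 × 342 = 342
    C–Cl: 1 × 316 = 316
    C–H: 5 × 425 = 2125
    Σ(formed) = 2783 kJ
  ΔH_I = 2764 − 2783 = −19 kJ
Reaction II:
  Bonds broken (reactants):
    C–C: 2 × 342 = 684
    C–H: 8 × 425 = 3400
    C=C: 1 × 628 = 628
    H–F: 1 × 559 = 559
    Σ(broken) = 5271 kJ
  Bonds formed (products):
    C–C: 3 × 342 = 1026
    C–F: 1 × 495 = 495
    C–H: 9 × 425 = 3825
    Σ(formed) = 5346 kJ
  ΔH_II = 5271 − 5346 = −75 kJ
ΔH_I − ΔH_II = +56 kJ, so reaction II has the more negative ΔH; |ΔH_I − ΔH_II| = 56 kJ.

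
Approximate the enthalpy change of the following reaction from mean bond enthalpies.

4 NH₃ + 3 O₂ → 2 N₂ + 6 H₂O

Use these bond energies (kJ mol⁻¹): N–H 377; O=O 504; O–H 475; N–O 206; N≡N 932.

ΔH ≈ −1528 kJ

Bonds broken (reactants):
  N–H: 12 × 377 = 4524
  O=O: 3 × 504 = 1512
  Σ(broken) = 6036 kJ
Bonds formed (products):
  N≡N: 2 × 932 = 1864
  O–H: 12 × 475 = 5700
  Σ(formed) = 7564 kJ
ΔH = Σ(broken) − Σ(formed) = 6036 − 7564 = −1528 kJ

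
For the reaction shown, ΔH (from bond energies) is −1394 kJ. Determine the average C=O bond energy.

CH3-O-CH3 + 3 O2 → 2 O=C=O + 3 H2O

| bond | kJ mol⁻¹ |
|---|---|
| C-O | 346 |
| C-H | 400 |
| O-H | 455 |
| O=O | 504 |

Let D be the C=O bond energy.
Σ(broken) = 6×400 + 2×346 + 3×504 = 4604
Σ(formed) = 4×D + 6×455 = 2730 + 4D
ΔH = Σ(broken) − Σ(formed) = (4604) − (2730 + 4D) = +1874 − 4D
Setting this equal to −1394 kJ gives 4D = 3268, so D = 817 kJ/mol.

D(C=O) ≈ 817 kJ/mol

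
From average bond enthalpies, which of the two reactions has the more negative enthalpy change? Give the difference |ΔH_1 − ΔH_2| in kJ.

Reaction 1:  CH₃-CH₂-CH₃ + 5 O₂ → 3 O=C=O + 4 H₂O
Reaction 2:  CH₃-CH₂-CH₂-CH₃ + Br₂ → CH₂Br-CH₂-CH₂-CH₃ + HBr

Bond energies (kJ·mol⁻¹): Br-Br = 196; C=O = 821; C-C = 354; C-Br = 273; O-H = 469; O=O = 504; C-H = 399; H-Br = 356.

Reaction 1, by 2224 kJ

Reaction 1:
  Bonds broken (reactants):
    C-C: 2 × 354 = 708
    C-H: 8 × 399 = 3192
    O=O: 5 × 504 = 2520
    Σ(broken) = 6420 kJ
  Bonds formed (products):
    C=O: 6 × 821 = 4926
    O-H: 8 × 469 = 3752
    Σ(formed) = 8678 kJ
  ΔH_1 = 6420 − 8678 = −2258 kJ
Reaction 2:
  Bonds broken (reactants):
    Br-Br: 1 × 196 = 196
    C-C: 3 × 354 = 1062
    C-H: 10 × 399 = 3990
    Σ(broken) = 5248 kJ
  Bonds formed (products):
    C-Br: 1 × 273 = 273
    C-C: 3 × 354 = 1062
    C-H: 9 × 399 = 3591
    H-Br: 1 × 356 = 356
    Σ(formed) = 5282 kJ
  ΔH_2 = 5248 − 5282 = −34 kJ
ΔH_1 − ΔH_2 = −2224 kJ, so reaction 1 has the more negative ΔH; |ΔH_1 − ΔH_2| = 2224 kJ.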